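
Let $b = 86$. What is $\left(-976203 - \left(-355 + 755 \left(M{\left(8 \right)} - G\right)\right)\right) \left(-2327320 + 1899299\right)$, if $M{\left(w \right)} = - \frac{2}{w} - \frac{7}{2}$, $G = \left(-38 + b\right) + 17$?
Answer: $\frac{1581865887107}{4} \approx 3.9547 \cdot 10^{11}$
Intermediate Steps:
$G = 65$ ($G = \left(-38 + 86\right) + 17 = 48 + 17 = 65$)
$M{\left(w \right)} = - \frac{7}{2} - \frac{2}{w}$ ($M{\left(w \right)} = - \frac{2}{w} - \frac{7}{2} = - \frac{7}{2} - \frac{2}{w}$)
$\left(-976203 - \left(-355 + 755 \left(M{\left(8 \right)} - G\right)\right)\right) \left(-2327320 + 1899299\right) = \left(-976203 - \left(-355 + 755 \left(\left(- \frac{7}{2} - \frac{2}{8}\right) - 65\right)\right)\right) \left(-2327320 + 1899299\right) = \left(-976203 - \left(-355 + 755 \left(\left(- \frac{7}{2} - \frac{1}{4}\right) - 65\right)\right)\right) \left(-428021\right) = \left(-976203 - \left(-355 + 755 \left(- \frac{15}{4} - 65\right)\right)\right) \left(-428021\right) = \left(-976203 + \left(\left(-755\right) \left(- \frac{275}{4}\right) + 355\right)\right) \left(-428021\right) = \left(-976203 + \left(\frac{207625}{4} + 355\right)\right) \left(-428021\right) = \left(-976203 + \frac{209045}{4}\right) \left(-428021\right) = \left(- \frac{3695767}{4}\right) \left(-428021\right) = \frac{1581865887107}{4}$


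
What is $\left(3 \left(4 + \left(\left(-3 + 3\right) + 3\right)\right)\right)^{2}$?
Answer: $441$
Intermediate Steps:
$\left(3 \left(4 + \left(\left(-3 + 3\right) + 3\right)\right)\right)^{2} = \left(3 \left(4 + \left(0 + 3\right)\right)\right)^{2} = \left(3 \left(4 + 3\right)\right)^{2} = \left(3 \cdot 7\right)^{2} = 21^{2} = 441$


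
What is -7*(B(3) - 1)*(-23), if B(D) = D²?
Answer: 1288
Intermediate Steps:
-7*(B(3) - 1)*(-23) = -7*(3² - 1)*(-23) = -7*(9 - 1)*(-23) = -7*8*(-23) = -56*(-23) = 1288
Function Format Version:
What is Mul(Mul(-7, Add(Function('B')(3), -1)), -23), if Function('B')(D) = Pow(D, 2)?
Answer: 1288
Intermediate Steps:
Mul(Mul(-7, Add(Function('B')(3), -1)), -23) = Mul(Mul(-7, Add(Pow(3, 2), -1)), -23) = Mul(Mul(-7, Add(9, -1)), -23) = Mul(Mul(-7, 8), -23) = Mul(-56, -23) = 1288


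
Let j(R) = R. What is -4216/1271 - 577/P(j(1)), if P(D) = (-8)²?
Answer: -32361/2624 ≈ -12.333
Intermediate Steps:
P(D) = 64
-4216/1271 - 577/P(j(1)) = -4216/1271 - 577/64 = -4216*1/1271 - 577*1/64 = -136/41 - 577/64 = -32361/2624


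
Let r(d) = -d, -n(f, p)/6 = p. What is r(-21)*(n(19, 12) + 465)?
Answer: 8253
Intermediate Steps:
n(f, p) = -6*p
r(-21)*(n(19, 12) + 465) = (-1*(-21))*(-6*12 + 465) = 21*(-72 + 465) = 21*393 = 8253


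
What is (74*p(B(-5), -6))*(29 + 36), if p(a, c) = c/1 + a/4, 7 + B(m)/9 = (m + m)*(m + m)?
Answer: 1955265/2 ≈ 9.7763e+5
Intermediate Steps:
B(m) = -63 + 36*m² (B(m) = -63 + 9*((m + m)*(m + m)) = -63 + 9*((2*m)*(2*m)) = -63 + 9*(4*m²) = -63 + 36*m²)
p(a, c) = c + a/4 (p(a, c) = c*1 + a*(¼) = c + a/4)
(74*p(B(-5), -6))*(29 + 36) = (74*(-6 + (-63 + 36*(-5)²)/4))*(29 + 36) = (74*(-6 + (-63 + 36*25)/4))*65 = (74*(-6 + (-63 + 900)/4))*65 = (74*(-6 + (¼)*837))*65 = (74*(-6 + 837/4))*65 = (74*(813/4))*65 = (30081/2)*65 = 1955265/2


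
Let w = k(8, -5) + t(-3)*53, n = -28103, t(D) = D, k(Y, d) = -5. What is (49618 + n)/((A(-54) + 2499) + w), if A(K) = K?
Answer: 21515/2281 ≈ 9.4323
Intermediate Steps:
w = -164 (w = -5 - 3*53 = -5 - 159 = -164)
(49618 + n)/((A(-54) + 2499) + w) = (49618 - 28103)/((-54 + 2499) - 164) = 21515/(2445 - 164) = 21515/2281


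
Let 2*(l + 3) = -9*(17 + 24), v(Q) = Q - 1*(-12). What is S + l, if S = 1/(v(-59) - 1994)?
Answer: -765377/4082 ≈ -187.50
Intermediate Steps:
v(Q) = 12 + Q (v(Q) = Q + 12 = 12 + Q)
l = -375/2 (l = -3 + (-9*(17 + 24))/2 = -3 + (-9*41)/2 = -3 + (½)*(-369) = -3 - 369/2 = -375/2 ≈ -187.50)
S = -1/2041 (S = 1/((12 - 59) - 1994) = 1/(-47 - 1994) = 1/(-2041) = -1/2041 ≈ -0.00048996)
S + l = -1/2041 - 375/2 = -765377/4082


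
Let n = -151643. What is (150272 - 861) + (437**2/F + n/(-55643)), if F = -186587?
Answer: 1551241583274625/10382260441 ≈ 1.4941e+5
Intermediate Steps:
(150272 - 861) + (437**2/F + n/(-55643)) = (150272 - 861) + (437**2/(-186587) - 151643/(-55643)) = 149411 + (190969*(-1/186587) - 151643*(-1/55643)) = 149411 + (-190969/186587 + 151643/55643) = 149411 + 17668524374/10382260441 = 1551241583274625/10382260441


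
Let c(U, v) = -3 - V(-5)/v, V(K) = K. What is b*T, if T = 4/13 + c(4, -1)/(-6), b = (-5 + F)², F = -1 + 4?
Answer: 256/39 ≈ 6.5641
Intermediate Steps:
F = 3
b = 4 (b = (-5 + 3)² = (-2)² = 4)
c(U, v) = -3 + 5/v (c(U, v) = -3 - (-5)/v = -3 + 5/v)
T = 64/39 (T = 4/13 + (-3 + 5/(-1))/(-6) = 4*(1/13) + (-3 + 5*(-1))*(-⅙) = 4/13 + (-3 - 5)*(-⅙) = 4/13 - 8*(-⅙) = 4/13 + 4/3 = 64/39 ≈ 1.6410)
b*T = 4*(64/39) = 256/39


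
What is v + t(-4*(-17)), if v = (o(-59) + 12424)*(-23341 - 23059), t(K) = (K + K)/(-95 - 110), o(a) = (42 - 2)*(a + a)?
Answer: -73280448136/205 ≈ -3.5747e+8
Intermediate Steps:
o(a) = 80*a (o(a) = 40*(2*a) = 80*a)
t(K) = -2*K/205 (t(K) = (2*K)/(-205) = (2*K)*(-1/205) = -2*K/205)
v = -357465600 (v = (80*(-59) + 12424)*(-23341 - 23059) = (-4720 + 12424)*(-46400) = 7704*(-46400) = -357465600)
v + t(-4*(-17)) = -357465600 - (-8)*(-17)/205 = -357465600 - 2/205*68 = -357465600 - 136/205 = -73280448136/205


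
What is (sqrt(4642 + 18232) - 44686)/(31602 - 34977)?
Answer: 44686/3375 - sqrt(22874)/3375 ≈ 13.195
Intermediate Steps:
(sqrt(4642 + 18232) - 44686)/(31602 - 34977) = (sqrt(22874) - 44686)/(-3375) = (-44686 + sqrt(22874))*(-1/3375) = 44686/3375 - sqrt(22874)/3375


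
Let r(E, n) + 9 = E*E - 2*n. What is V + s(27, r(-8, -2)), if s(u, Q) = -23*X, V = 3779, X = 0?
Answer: 3779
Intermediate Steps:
r(E, n) = -9 + E² - 2*n (r(E, n) = -9 + (E*E - 2*n) = -9 + (E² - 2*n) = -9 + E² - 2*n)
s(u, Q) = 0 (s(u, Q) = -23*0 = 0)
V + s(27, r(-8, -2)) = 3779 + 0 = 3779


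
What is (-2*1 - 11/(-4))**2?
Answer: 9/16 ≈ 0.56250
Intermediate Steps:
(-2*1 - 11/(-4))**2 = (-2 - 11*(-1/4))**2 = (-2 + 11/4)**2 = (3/4)**2 = 9/16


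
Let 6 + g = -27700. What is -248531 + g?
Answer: -276237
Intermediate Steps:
g = -27706 (g = -6 - 27700 = -27706)
-248531 + g = -248531 - 27706 = -276237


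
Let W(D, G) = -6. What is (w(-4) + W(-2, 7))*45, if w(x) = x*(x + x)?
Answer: 1170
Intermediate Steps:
w(x) = 2*x² (w(x) = x*(2*x) = 2*x²)
(w(-4) + W(-2, 7))*45 = (2*(-4)² - 6)*45 = (2*16 - 6)*45 = (32 - 6)*45 = 26*45 = 1170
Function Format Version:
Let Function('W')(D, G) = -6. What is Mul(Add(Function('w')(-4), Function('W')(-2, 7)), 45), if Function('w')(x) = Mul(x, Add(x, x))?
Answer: 1170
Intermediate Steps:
Function('w')(x) = Mul(2, Pow(x, 2)) (Function('w')(x) = Mul(x, Mul(2, x)) = Mul(2, Pow(x, 2)))
Mul(Add(Function('w')(-4), Function('W')(-2, 7)), 45) = Mul(Add(Mul(2, Pow(-4, 2)), -6), 45) = Mul(Add(Mul(2, 16), -6), 45) = Mul(Add(32, -6), 45) = Mul(26, 45) = 1170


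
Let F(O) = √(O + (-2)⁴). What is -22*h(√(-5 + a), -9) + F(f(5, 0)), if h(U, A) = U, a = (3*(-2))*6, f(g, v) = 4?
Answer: 2*√5 - 22*I*√41 ≈ 4.4721 - 140.87*I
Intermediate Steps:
a = -36 (a = -6*6 = -36)
F(O) = √(16 + O) (F(O) = √(O + 16) = √(16 + O))
-22*h(√(-5 + a), -9) + F(f(5, 0)) = -22*√(-5 - 36) + √(16 + 4) = -22*I*√41 + √20 = -22*I*√41 + 2*√5 = 2*√5 - 22*I*√41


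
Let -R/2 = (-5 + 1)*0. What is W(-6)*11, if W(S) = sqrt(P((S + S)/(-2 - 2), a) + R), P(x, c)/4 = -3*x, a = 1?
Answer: 66*I ≈ 66.0*I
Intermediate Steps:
R = 0 (R = -2*(-5 + 1)*0 = -(-8)*0 = -2*0 = 0)
P(x, c) = -12*x (P(x, c) = 4*(-3*x) = -12*x)
W(S) = sqrt(6)*sqrt(S) (W(S) = sqrt(-12*(S + S)/(-2 - 2) + 0) = sqrt(-12*2*S/(-4) + 0) = sqrt(-12*2*S*(-1)/4 + 0) = sqrt(-(-6)*S + 0) = sqrt(6*S + 0) = sqrt(6*S) = sqrt(6)*sqrt(S))
W(-6)*11 = (sqrt(6)*sqrt(-6))*11 = (sqrt(6)*(I*sqrt(6)))*11 = (6*I)*11 = 66*I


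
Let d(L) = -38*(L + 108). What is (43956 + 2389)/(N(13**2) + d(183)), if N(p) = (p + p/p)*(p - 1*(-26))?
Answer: 46345/22092 ≈ 2.0978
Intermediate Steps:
d(L) = -4104 - 38*L (d(L) = -38*(108 + L) = -4104 - 38*L)
N(p) = (1 + p)*(26 + p) (N(p) = (p + 1)*(p + 26) = (1 + p)*(26 + p))
(43956 + 2389)/(N(13**2) + d(183)) = (43956 + 2389)/((26 + (13**2)**2 + 27*13**2) + (-4104 - 38*183)) = 46345/((26 + 169**2 + 27*169) + (-4104 - 6954)) = 46345/((26 + 28561 + 4563) - 11058) = 46345/(33150 - 11058) = 46345/22092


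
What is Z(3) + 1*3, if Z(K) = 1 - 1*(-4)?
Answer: 8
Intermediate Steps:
Z(K) = 5 (Z(K) = 1 + 4 = 5)
Z(3) + 1*3 = 5 + 1*3 = 5 + 3 = 8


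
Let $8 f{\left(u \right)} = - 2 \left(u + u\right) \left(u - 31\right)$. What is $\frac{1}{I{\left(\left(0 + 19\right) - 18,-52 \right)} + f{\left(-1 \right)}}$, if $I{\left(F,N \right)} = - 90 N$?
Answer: $\frac{1}{4664} \approx 0.00021441$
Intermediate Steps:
$f{\left(u \right)} = - \frac{u \left(-31 + u\right)}{2}$ ($f{\left(u \right)} = \frac{- 2 \left(u + u\right) \left(u - 31\right)}{8} = \frac{- 2 \cdot 2 u \left(-31 + u\right)}{8} = \frac{- 4 u \left(-31 + u\right)}{8} = \frac{\left(-4\right) u \left(-31 + u\right)}{8} = - \frac{u \left(-31 + u\right)}{2}$)
$\frac{1}{I{\left(\left(0 + 19\right) - 18,-52 \right)} + f{\left(-1 \right)}} = \frac{1}{\left(-90\right) \left(-52\right) + \frac{1}{2} \left(-1\right) \left(31 - -1\right)} = \frac{1}{4680 + \frac{1}{2} \left(-1\right) \left(31 + 1\right)} = \frac{1}{4680 + \frac{1}{2} \left(-1\right) 32} = \frac{1}{4680 - 16} = \frac{1}{4664}$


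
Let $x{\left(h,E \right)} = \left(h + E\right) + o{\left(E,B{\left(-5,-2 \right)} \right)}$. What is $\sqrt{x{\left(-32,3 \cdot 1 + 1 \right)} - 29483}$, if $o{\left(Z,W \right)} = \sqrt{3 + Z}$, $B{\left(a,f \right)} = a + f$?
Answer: $\sqrt{-29511 + \sqrt{7}} \approx 171.78 i$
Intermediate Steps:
$x{\left(h,E \right)} = E + h + \sqrt{3 + E}$ ($x{\left(h,E \right)} = \left(h + E\right) + \sqrt{3 + E} = \left(E + h\right) + \sqrt{3 + E} = E + h + \sqrt{3 + E}$)
$\sqrt{x{\left(-32,3 \cdot 1 + 1 \right)} - 29483} = \sqrt{\left(\left(3 \cdot 1 + 1\right) - 32 + \sqrt{3 + \left(3 \cdot 1 + 1\right)}\right) - 29483} = \sqrt{\left(\left(3 + 1\right) - 32 + \sqrt{3 + \left(3 + 1\right)}\right) - 29483} = \sqrt{\left(4 - 32 + \sqrt{3 + 4}\right) - 29483} = \sqrt{\left(4 - 32 + \sqrt{7}\right) - 29483} = \sqrt{\left(-28 + \sqrt{7}\right) - 29483} = \sqrt{-29511 + \sqrt{7}}$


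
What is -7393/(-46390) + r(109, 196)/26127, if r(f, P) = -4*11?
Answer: 191115751/1212031530 ≈ 0.15768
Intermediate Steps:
r(f, P) = -44
-7393/(-46390) + r(109, 196)/26127 = -7393/(-46390) - 44/26127 = -7393*(-1/46390) - 44*1/26127 = 7393/46390 - 44/26127 = 191115751/1212031530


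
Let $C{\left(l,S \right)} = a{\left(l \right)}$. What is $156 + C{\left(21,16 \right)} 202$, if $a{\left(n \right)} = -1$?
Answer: $-46$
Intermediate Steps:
$C{\left(l,S \right)} = -1$
$156 + C{\left(21,16 \right)} 202 = 156 - 202 = -46$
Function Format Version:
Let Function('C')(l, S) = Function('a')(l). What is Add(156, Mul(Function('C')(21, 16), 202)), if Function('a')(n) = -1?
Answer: -46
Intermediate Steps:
Function('C')(l, S) = -1
Add(156, Mul(Function('C')(21, 16), 202)) = Add(156, Mul(-1, 202)) = Add(156, -202) = -46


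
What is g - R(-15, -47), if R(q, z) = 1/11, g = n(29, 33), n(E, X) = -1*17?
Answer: -188/11 ≈ -17.091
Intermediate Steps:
n(E, X) = -17
g = -17
R(q, z) = 1/11
g - R(-15, -47) = -17 - 1*1/11 = -17 - 1/11 = -188/11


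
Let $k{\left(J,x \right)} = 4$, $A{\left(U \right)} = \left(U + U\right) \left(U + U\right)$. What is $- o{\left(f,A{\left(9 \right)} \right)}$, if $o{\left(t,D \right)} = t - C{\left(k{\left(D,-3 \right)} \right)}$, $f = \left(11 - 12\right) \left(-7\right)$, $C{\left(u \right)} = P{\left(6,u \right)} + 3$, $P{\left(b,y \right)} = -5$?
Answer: $-9$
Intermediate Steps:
$A{\left(U \right)} = 4 U^{2}$ ($A{\left(U \right)} = 2 U 2 U = 4 U^{2}$)
$C{\left(u \right)} = -2$ ($C{\left(u \right)} = -5 + 3 = -2$)
$f = 7$ ($f = \left(-1\right) \left(-7\right) = 7$)
$o{\left(t,D \right)} = 2 + t$ ($o{\left(t,D \right)} = t - -2 = t + 2 = 2 + t$)
$- o{\left(f,A{\left(9 \right)} \right)} = - (2 + 7) = \left(-1\right) 9 = -9$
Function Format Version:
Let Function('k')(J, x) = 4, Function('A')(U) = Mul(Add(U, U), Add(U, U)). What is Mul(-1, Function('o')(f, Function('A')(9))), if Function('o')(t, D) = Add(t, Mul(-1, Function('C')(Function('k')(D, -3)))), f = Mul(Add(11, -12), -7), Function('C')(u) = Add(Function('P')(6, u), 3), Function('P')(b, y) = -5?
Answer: -9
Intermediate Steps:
Function('A')(U) = Mul(4, Pow(U, 2)) (Function('A')(U) = Mul(Mul(2, U), Mul(2, U)) = Mul(4, Pow(U, 2)))
Function('C')(u) = -2 (Function('C')(u) = Add(-5, 3) = -2)
f = 7 (f = Mul(-1, -7) = 7)
Function('o')(t, D) = Add(2, t) (Function('o')(t, D) = Add(t, Mul(-1, -2)) = Add(t, 2) = Add(2, t))
Mul(-1, Function('o')(f, Function('A')(9))) = Mul(-1, Add(2, 7)) = Mul(-1, 9) = -9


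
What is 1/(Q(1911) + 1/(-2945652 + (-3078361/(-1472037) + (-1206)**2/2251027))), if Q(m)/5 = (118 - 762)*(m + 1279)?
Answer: -9760688762740585469/100259842833122059415506199 ≈ -9.7354e-8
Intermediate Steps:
Q(m) = -4118380 - 3220*m (Q(m) = 5*((118 - 762)*(m + 1279)) = 5*(-644*(1279 + m)) = 5*(-823676 - 644*m) = -4118380 - 3220*m)
1/(Q(1911) + 1/(-2945652 + (-3078361/(-1472037) + (-1206)**2/2251027))) = 1/((-4118380 - 3220*1911) + 1/(-2945652 + (-3078361/(-1472037) + (-1206)**2/2251027))) = 1/((-4118380 - 6153420) + 1/(-2945652 + (-3078361*(-1/1472037) + 1454436*(1/2251027)))) = 1/(-10271800 + 1/(-2945652 + (3078361/1472037 + 1454436/2251027))) = 1/(-10271800 + 1/(-2945652 + 9070457332879/3313595031999)) = 1/(-10271800 + 1/(-9760688762740585469/3313595031999)) = 1/(-10271800 - 3313595031999/9760688762740585469) = 1/(-100259842833122059415506199/9760688762740585469) = -9760688762740585469/100259842833122059415506199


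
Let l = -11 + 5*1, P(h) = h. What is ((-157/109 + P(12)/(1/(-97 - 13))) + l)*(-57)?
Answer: 8247387/109 ≈ 75664.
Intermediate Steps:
l = -6 (l = -11 + 5 = -6)
((-157/109 + P(12)/(1/(-97 - 13))) + l)*(-57) = ((-157/109 + 12/(1/(-97 - 13))) - 6)*(-57) = ((-157*1/109 + 12/(1/(-110))) - 6)*(-57) = ((-157/109 + 12/(-1/110)) - 6)*(-57) = ((-157/109 + 12*(-110)) - 6)*(-57) = ((-157/109 - 1320) - 6)*(-57) = (-144037/109 - 6)*(-57) = -144691/109*(-57) = 8247387/109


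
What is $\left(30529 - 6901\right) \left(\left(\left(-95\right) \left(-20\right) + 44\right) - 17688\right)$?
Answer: $-371999232$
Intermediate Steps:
$\left(30529 - 6901\right) \left(\left(\left(-95\right) \left(-20\right) + 44\right) - 17688\right) = 23628 \left(\left(1900 + 44\right) - 17688\right) = 23628 \left(1944 - 17688\right) = 23628 \left(-15744\right) = -371999232$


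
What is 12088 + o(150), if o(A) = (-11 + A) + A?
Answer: 12377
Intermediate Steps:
o(A) = -11 + 2*A
12088 + o(150) = 12088 + (-11 + 2*150) = 12088 + (-11 + 300) = 12088 + 289 = 12377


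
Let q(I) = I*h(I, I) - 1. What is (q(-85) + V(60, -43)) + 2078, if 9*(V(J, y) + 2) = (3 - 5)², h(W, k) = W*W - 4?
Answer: -5505386/9 ≈ -6.1171e+5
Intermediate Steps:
h(W, k) = -4 + W² (h(W, k) = W² - 4 = -4 + W²)
V(J, y) = -14/9 (V(J, y) = -2 + (3 - 5)²/9 = -2 + (⅑)*(-2)² = -2 + (⅑)*4 = -2 + 4/9 = -14/9)
q(I) = -1 + I*(-4 + I²) (q(I) = I*(-4 + I²) - 1 = -1 + I*(-4 + I²))
(q(-85) + V(60, -43)) + 2078 = ((-1 - 85*(-4 + (-85)²)) - 14/9) + 2078 = ((-1 - 85*(-4 + 7225)) - 14/9) + 2078 = ((-1 - 85*7221) - 14/9) + 2078 = ((-1 - 613785) - 14/9) + 2078 = (-613786 - 14/9) + 2078 = -5524088/9 + 2078 = -5505386/9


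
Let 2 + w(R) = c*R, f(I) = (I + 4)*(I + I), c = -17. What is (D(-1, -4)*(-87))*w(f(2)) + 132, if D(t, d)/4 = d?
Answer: -570588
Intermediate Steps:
D(t, d) = 4*d
f(I) = 2*I*(4 + I) (f(I) = (4 + I)*(2*I) = 2*I*(4 + I))
w(R) = -2 - 17*R
(D(-1, -4)*(-87))*w(f(2)) + 132 = ((4*(-4))*(-87))*(-2 - 34*2*(4 + 2)) + 132 = (-16*(-87))*(-2 - 34*2*6) + 132 = 1392*(-2 - 17*24) + 132 = 1392*(-2 - 408) + 132 = 1392*(-410) + 132 = -570720 + 132 = -570588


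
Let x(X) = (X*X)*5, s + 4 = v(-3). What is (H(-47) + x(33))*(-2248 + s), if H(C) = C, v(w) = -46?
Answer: -12404604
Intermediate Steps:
s = -50 (s = -4 - 46 = -50)
x(X) = 5*X**2 (x(X) = X**2*5 = 5*X**2)
(H(-47) + x(33))*(-2248 + s) = (-47 + 5*33**2)*(-2248 - 50) = (-47 + 5*1089)*(-2298) = (-47 + 5445)*(-2298) = 5398*(-2298) = -12404604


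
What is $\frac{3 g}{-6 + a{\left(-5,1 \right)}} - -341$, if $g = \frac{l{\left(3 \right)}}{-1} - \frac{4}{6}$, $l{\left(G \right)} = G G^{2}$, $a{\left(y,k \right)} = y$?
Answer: $\frac{3834}{11} \approx 348.55$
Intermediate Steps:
$l{\left(G \right)} = G^{3}$
$g = - \frac{83}{3}$ ($g = \frac{3^{3}}{-1} - \frac{4}{6} = 27 \left(-1\right) - \frac{2}{3} = -27 - \frac{2}{3} = - \frac{83}{3} \approx -27.667$)
$\frac{3 g}{-6 + a{\left(-5,1 \right)}} - -341 = \frac{3 \left(- \frac{83}{3}\right)}{-6 - 5} - -341 = - \frac{83}{-11} + 341 = \left(-83\right) \left(- \frac{1}{11}\right) + 341 = \frac{83}{11} + 341 = \frac{3834}{11}$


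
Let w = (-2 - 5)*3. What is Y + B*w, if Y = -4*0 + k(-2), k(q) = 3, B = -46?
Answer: 969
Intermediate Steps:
w = -21 (w = -7*3 = -21)
Y = 3 (Y = -4*0 + 3 = 0 + 3 = 3)
Y + B*w = 3 - 46*(-21) = 3 + 966 = 969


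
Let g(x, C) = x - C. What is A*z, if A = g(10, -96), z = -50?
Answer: -5300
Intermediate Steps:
A = 106 (A = 10 - 1*(-96) = 10 + 96 = 106)
A*z = 106*(-50) = -5300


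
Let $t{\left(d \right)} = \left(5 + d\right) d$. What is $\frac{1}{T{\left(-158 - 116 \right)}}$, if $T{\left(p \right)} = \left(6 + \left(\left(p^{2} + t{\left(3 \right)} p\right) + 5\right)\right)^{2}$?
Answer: $\frac{1}{4693757121} \approx 2.1305 \cdot 10^{-10}$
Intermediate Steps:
$t{\left(d \right)} = d \left(5 + d\right)$
$T{\left(p \right)} = \left(11 + p^{2} + 24 p\right)^{2}$ ($T{\left(p \right)} = \left(6 + \left(\left(p^{2} + 3 \left(5 + 3\right) p\right) + 5\right)\right)^{2} = \left(6 + \left(\left(p^{2} + 3 \cdot 8 p\right) + 5\right)\right)^{2} = \left(6 + \left(\left(p^{2} + 24 p\right) + 5\right)\right)^{2} = \left(6 + \left(5 + p^{2} + 24 p\right)\right)^{2} = \left(11 + p^{2} + 24 p\right)^{2}$)
$\frac{1}{T{\left(-158 - 116 \right)}} = \frac{1}{\left(11 + \left(-158 - 116\right)^{2} + 24 \left(-158 - 116\right)\right)^{2}} = \frac{1}{\left(11 + \left(-274\right)^{2} + 24 \left(-274\right)\right)^{2}} = \frac{1}{\left(11 + 75076 - 6576\right)^{2}} = \frac{1}{68511^{2}} = \frac{1}{4693757121}$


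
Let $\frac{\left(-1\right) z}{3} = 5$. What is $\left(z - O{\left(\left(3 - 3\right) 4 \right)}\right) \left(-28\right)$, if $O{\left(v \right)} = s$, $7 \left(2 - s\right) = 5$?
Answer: $456$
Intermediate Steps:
$s = \frac{9}{7}$ ($s = 2 - \frac{5}{7} = \frac{9}{7} \approx 1.2857$)
$O{\left(v \right)} = \frac{9}{7}$
$z = -15$ ($z = \left(-3\right) 5 = -15$)
$\left(z - O{\left(\left(3 - 3\right) 4 \right)}\right) \left(-28\right) = \left(-15 - \frac{9}{7}\right) \left(-28\right) = \left(- \frac{114}{7}\right) \left(-28\right) = 456$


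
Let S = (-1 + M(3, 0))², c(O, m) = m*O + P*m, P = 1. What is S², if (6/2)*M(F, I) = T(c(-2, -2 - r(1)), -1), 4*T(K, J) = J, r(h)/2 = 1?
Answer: 28561/20736 ≈ 1.3774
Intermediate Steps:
r(h) = 2 (r(h) = 2*1 = 2)
c(O, m) = m + O*m (c(O, m) = m*O + 1*m = O*m + m = m + O*m)
T(K, J) = J/4
M(F, I) = -1/12 (M(F, I) = ((¼)*(-1))/3 = (⅓)*(-¼) = -1/12)
S = 169/144 (S = (-1 - 1/12)² = (-13/12)² = 169/144 ≈ 1.1736)
S² = (169/144)² = 28561/20736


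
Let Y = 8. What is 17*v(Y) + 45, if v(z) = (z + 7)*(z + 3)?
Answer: 2850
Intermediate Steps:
v(z) = (3 + z)*(7 + z) (v(z) = (7 + z)*(3 + z) = (3 + z)*(7 + z))
17*v(Y) + 45 = 17*(21 + 8² + 10*8) + 45 = 17*(21 + 64 + 80) + 45 = 17*165 + 45 = 2805 + 45 = 2850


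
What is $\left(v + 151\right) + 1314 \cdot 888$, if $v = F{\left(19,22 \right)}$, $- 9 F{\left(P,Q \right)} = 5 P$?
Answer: $\frac{10502752}{9} \approx 1.167 \cdot 10^{6}$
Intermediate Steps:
$F{\left(P,Q \right)} = - \frac{5 P}{9}$
$v = - \frac{95}{9}$ ($v = \left(- \frac{5}{9}\right) 19 = - \frac{95}{9} \approx -10.556$)
$\left(v + 151\right) + 1314 \cdot 888 = \left(- \frac{95}{9} + 151\right) + 1314 \cdot 888 = \frac{1264}{9} + 1166832 = \frac{10502752}{9}$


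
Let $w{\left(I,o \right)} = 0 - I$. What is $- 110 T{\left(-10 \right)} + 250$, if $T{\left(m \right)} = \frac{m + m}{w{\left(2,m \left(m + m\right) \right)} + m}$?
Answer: $\frac{200}{3} \approx 66.667$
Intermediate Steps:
$w{\left(I,o \right)} = - I$
$T{\left(m \right)} = \frac{2 m}{-2 + m}$ ($T{\left(m \right)} = \frac{m + m}{\left(-1\right) 2 + m} = \frac{2 m}{-2 + m}$)
$- 110 T{\left(-10 \right)} + 250 = - 110 \cdot 2 \left(-10\right) \frac{1}{-2 - 10} + 250 = - 110 \cdot 2 \left(-10\right) \frac{1}{-12} + 250 = - 110 \cdot 2 \left(-10\right) \left(- \frac{1}{12}\right) + 250 = \left(-110\right) \frac{5}{3} + 250 = - \frac{550}{3} + 250 = \frac{200}{3}$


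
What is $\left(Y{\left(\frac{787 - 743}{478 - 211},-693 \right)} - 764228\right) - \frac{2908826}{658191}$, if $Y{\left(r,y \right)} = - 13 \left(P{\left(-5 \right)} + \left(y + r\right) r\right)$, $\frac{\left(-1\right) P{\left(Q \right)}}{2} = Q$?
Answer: $- \frac{11931866343538744}{15640592733} \approx -7.6288 \cdot 10^{5}$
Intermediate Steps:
$P{\left(Q \right)} = - 2 Q$
$Y{\left(r,y \right)} = -130 - 13 r \left(r + y\right)$ ($Y{\left(r,y \right)} = - 13 \left(\left(-2\right) \left(-5\right) + \left(y + r\right) r\right) = - 13 \left(10 + \left(r + y\right) r\right) = - 13 \left(10 + r \left(r + y\right)\right) = -130 - 13 r \left(r + y\right)$)
$\left(Y{\left(\frac{787 - 743}{478 - 211},-693 \right)} - 764228\right) - \frac{2908826}{658191} = \left(\left(-130 - 13 \left(\frac{787 - 743}{478 - 211}\right)^{2} - 13 \frac{787 - 743}{478 - 211} \left(-693\right)\right) - 764228\right) - \frac{2908826}{658191} = \left(\left(-130 - 13 \left(\frac{44}{267}\right)^{2} - 13 \cdot \frac{44}{267} \left(-693\right)\right) - 764228\right) - \frac{2908826}{658191} = \left(\left(-130 - 13 \left(44 \cdot \frac{1}{267}\right)^{2} - 13 \cdot 44 \cdot \frac{1}{267} \left(-693\right)\right) - 764228\right) - \frac{2908826}{658191} = \left(\left(-130 - 13 \left(\frac{44}{267}\right)^{2} - \frac{572}{267} \left(-693\right)\right) - 764228\right) - \frac{2908826}{658191} = \left(\left(-130 - \frac{25168}{71289} + \frac{132132}{89}\right) - 764228\right) - \frac{2908826}{658191} = \left(\frac{96544994}{71289} - 764228\right) - \frac{2908826}{658191} = - \frac{54384504898}{71289} - \frac{2908826}{658191} = - \frac{11931866343538744}{15640592733}$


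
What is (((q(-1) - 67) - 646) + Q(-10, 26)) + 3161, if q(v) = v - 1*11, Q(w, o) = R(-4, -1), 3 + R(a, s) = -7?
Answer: 2426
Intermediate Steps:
R(a, s) = -10 (R(a, s) = -3 - 7 = -10)
Q(w, o) = -10
q(v) = -11 + v (q(v) = v - 11 = -11 + v)
(((q(-1) - 67) - 646) + Q(-10, 26)) + 3161 = ((((-11 - 1) - 67) - 646) - 10) + 3161 = (((-12 - 67) - 646) - 10) + 3161 = ((-79 - 646) - 10) + 3161 = (-725 - 10) + 3161 = -735 + 3161 = 2426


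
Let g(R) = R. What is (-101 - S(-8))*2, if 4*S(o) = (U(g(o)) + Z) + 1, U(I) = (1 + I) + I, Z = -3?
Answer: -387/2 ≈ -193.50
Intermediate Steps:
U(I) = 1 + 2*I
S(o) = -1/4 + o/2 (S(o) = (((1 + 2*o) - 3) + 1)/4 = ((-2 + 2*o) + 1)/4 = (-1 + 2*o)/4 = -1/4 + o/2)
(-101 - S(-8))*2 = (-101 - (-1/4 + (1/2)*(-8)))*2 = (-101 - (-1/4 - 4))*2 = (-101 - 1*(-17/4))*2 = (-101 + 17/4)*2 = -387/4*2 = -387/2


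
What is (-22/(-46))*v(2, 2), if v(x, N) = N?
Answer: 22/23 ≈ 0.95652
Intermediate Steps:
(-22/(-46))*v(2, 2) = -22/(-46)*2 = -22*(-1/46)*2 = (11/23)*2 = 22/23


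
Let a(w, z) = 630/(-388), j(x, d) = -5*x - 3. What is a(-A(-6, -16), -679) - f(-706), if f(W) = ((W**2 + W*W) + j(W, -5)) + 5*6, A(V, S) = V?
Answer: -194083541/194 ≈ -1.0004e+6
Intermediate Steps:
j(x, d) = -3 - 5*x
a(w, z) = -315/194 (a(w, z) = 630*(-1/388) = -315/194)
f(W) = 27 - 5*W + 2*W**2 (f(W) = ((W**2 + W*W) + (-3 - 5*W)) + 5*6 = ((W**2 + W**2) + (-3 - 5*W)) + 30 = (2*W**2 + (-3 - 5*W)) + 30 = (-3 - 5*W + 2*W**2) + 30 = 27 - 5*W + 2*W**2)
a(-A(-6, -16), -679) - f(-706) = -315/194 - (27 - 5*(-706) + 2*(-706)**2) = -315/194 - (27 + 3530 + 2*498436) = -315/194 - (27 + 3530 + 996872) = -315/194 - 1*1000429 = -315/194 - 1000429 = -194083541/194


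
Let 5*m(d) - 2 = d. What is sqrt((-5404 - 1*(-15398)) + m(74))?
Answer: sqrt(250230)/5 ≈ 100.05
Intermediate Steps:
m(d) = 2/5 + d/5
sqrt((-5404 - 1*(-15398)) + m(74)) = sqrt((-5404 - 1*(-15398)) + (2/5 + (1/5)*74)) = sqrt((-5404 + 15398) + (2/5 + 74/5)) = sqrt(9994 + 76/5) = sqrt(50046/5) = sqrt(250230)/5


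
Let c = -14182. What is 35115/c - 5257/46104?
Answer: -846748367/326923464 ≈ -2.5900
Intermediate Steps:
35115/c - 5257/46104 = 35115/(-14182) - 5257/46104 = 35115*(-1/14182) - 5257*1/46104 = -35115/14182 - 5257/46104 = -846748367/326923464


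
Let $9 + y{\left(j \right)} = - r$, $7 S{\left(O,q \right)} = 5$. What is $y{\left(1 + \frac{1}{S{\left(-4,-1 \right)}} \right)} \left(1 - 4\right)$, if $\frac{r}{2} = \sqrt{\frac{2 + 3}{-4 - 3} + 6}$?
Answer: $27 + \frac{6 \sqrt{259}}{7} \approx 40.794$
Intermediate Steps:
$S{\left(O,q \right)} = \frac{5}{7}$ ($S{\left(O,q \right)} = \frac{1}{7} \cdot 5 = \frac{5}{7}$)
$r = \frac{2 \sqrt{259}}{7}$ ($r = 2 \sqrt{\frac{2 + 3}{-4 - 3} + 6} = 2 \sqrt{\frac{5}{-7} + 6} = 2 \sqrt{5 \left(- \frac{1}{7}\right) + 6} = 2 \sqrt{- \frac{5}{7} + 6} = 2 \sqrt{\frac{37}{7}} = 2 \frac{\sqrt{259}}{7} = \frac{2 \sqrt{259}}{7} \approx 4.5981$)
$y{\left(j \right)} = -9 - \frac{2 \sqrt{259}}{7}$
$y{\left(1 + \frac{1}{S{\left(-4,-1 \right)}} \right)} \left(1 - 4\right) = \left(-9 - \frac{2 \sqrt{259}}{7}\right) \left(1 - 4\right) = \left(-9 - \frac{2 \sqrt{259}}{7}\right) \left(-3\right) = 27 + \frac{6 \sqrt{259}}{7}$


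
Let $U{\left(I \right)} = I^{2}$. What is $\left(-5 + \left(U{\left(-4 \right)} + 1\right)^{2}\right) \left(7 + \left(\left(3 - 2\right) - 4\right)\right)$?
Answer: $1136$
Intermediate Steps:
$\left(-5 + \left(U{\left(-4 \right)} + 1\right)^{2}\right) \left(7 + \left(\left(3 - 2\right) - 4\right)\right) = \left(-5 + \left(\left(-4\right)^{2} + 1\right)^{2}\right) \left(7 + \left(\left(3 - 2\right) - 4\right)\right) = \left(-5 + \left(16 + 1\right)^{2}\right) \left(7 + \left(1 - 4\right)\right) = \left(-5 + 17^{2}\right) \left(7 - 3\right) = \left(-5 + 289\right) 4 = 284 \cdot 4 = 1136$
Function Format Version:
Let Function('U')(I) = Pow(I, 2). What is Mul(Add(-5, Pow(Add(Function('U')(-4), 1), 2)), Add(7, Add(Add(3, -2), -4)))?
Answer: 1136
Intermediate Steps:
Mul(Add(-5, Pow(Add(Function('U')(-4), 1), 2)), Add(7, Add(Add(3, -2), -4))) = Mul(Add(-5, Pow(Add(Pow(-4, 2), 1), 2)), Add(7, Add(Add(3, -2), -4))) = Mul(Add(-5, Pow(Add(16, 1), 2)), Add(7, Add(1, -4))) = Mul(Add(-5, Pow(17, 2)), Add(7, -3)) = Mul(Add(-5, 289), 4) = Mul(284, 4) = 1136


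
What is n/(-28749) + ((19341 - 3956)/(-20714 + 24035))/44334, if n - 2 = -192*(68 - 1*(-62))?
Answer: 1225029619459/1410935889762 ≈ 0.86824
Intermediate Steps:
n = -24958 (n = 2 - 192*(68 - 1*(-62)) = 2 - 192*(68 + 62) = 2 - 192*130 = 2 - 24960 = -24958)
n/(-28749) + ((19341 - 3956)/(-20714 + 24035))/44334 = -24958/(-28749) + ((19341 - 3956)/(-20714 + 24035))/44334 = -24958*(-1/28749) + (15385/3321)*(1/44334) = 24958/28749 + (15385*(1/3321))*(1/44334) = 24958/28749 + (15385/3321)*(1/44334) = 24958/28749 + 15385/147233214 = 1225029619459/1410935889762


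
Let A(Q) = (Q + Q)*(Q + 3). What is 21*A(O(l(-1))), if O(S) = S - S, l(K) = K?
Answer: 0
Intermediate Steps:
O(S) = 0
A(Q) = 2*Q*(3 + Q) (A(Q) = (2*Q)*(3 + Q) = 2*Q*(3 + Q))
21*A(O(l(-1))) = 21*(2*0*(3 + 0)) = 21*(2*0*3) = 21*0 = 0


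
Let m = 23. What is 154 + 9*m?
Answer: 361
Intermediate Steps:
154 + 9*m = 154 + 9*23 = 154 + 207 = 361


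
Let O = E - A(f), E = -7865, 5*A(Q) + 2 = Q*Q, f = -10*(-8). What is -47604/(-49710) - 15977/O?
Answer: 1024613507/378815055 ≈ 2.7048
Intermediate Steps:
f = 80
A(Q) = -2/5 + Q**2/5 (A(Q) = -2/5 + (Q*Q)/5 = -2/5 + Q**2/5)
O = -45723/5 (O = -7865 - (-2/5 + (1/5)*80**2) = -7865 - (-2/5 + (1/5)*6400) = -7865 - (-2/5 + 1280) = -7865 - 1*6398/5 = -7865 - 6398/5 = -45723/5 ≈ -9144.6)
-47604/(-49710) - 15977/O = -47604/(-49710) - 15977/(-45723/5) = -47604*(-1/49710) - 15977*(-5/45723) = 7934/8285 + 79885/45723 = 1024613507/378815055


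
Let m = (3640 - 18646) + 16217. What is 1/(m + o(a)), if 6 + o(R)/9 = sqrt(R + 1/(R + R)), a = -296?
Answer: 684944/806674081 - 36*I*sqrt(6483621)/806674081 ≈ 0.0008491 - 0.00011364*I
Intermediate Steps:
o(R) = -54 + 9*sqrt(R + 1/(2*R)) (o(R) = -54 + 9*sqrt(R + 1/(R + R)) = -54 + 9*sqrt(R + 1/(2*R)))
m = 1211 (m = -15006 + 16217 = 1211)
1/(m + o(a)) = 1/(1211 + (-54 + 9*sqrt(2/(-296) + 4*(-296))/2)) = 1/(1211 + (-54 + 9*sqrt(2*(-1/296) - 1184)/2)) = 1/(1211 + (-54 + 9*sqrt(-1/148 - 1184)/2)) = 1/(1211 + (-54 + 9*sqrt(-175233/148)/2)) = 1/(1211 + (-54 + 9*(I*sqrt(6483621)/74)/2)) = 1/(1211 + (-54 + 9*I*sqrt(6483621)/148)) = 1/(1157 + 9*I*sqrt(6483621)/148)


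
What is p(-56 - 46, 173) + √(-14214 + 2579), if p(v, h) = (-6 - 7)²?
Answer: 169 + I*√11635 ≈ 169.0 + 107.87*I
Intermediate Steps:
p(v, h) = 169 (p(v, h) = (-13)² = 169)
p(-56 - 46, 173) + √(-14214 + 2579) = 169 + √(-14214 + 2579) = 169 + √(-11635) = 169 + I*√11635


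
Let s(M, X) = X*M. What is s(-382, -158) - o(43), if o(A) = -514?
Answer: 60870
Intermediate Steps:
s(M, X) = M*X
s(-382, -158) - o(43) = -382*(-158) - 1*(-514) = 60356 + 514 = 60870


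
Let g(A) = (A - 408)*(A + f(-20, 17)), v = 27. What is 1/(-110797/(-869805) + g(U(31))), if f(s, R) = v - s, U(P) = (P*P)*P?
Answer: 869805/762584097749767 ≈ 1.1406e-9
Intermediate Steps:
U(P) = P³ (U(P) = P²*P = P³)
f(s, R) = 27 - s
g(A) = (-408 + A)*(47 + A) (g(A) = (A - 408)*(A + (27 - 1*(-20))) = (-408 + A)*(A + (27 + 20)) = (-408 + A)*(A + 47) = (-408 + A)*(47 + A))
1/(-110797/(-869805) + g(U(31))) = 1/(-110797/(-869805) + (-19176 + (31³)² - 361*31³)) = 1/(-110797*(-1/869805) + (-19176 + 29791² - 361*29791)) = 1/(110797/869805 + (-19176 + 887503681 - 10754551)) = 1/(110797/869805 + 876729954) = 1/(762584097749767/869805) = 869805/762584097749767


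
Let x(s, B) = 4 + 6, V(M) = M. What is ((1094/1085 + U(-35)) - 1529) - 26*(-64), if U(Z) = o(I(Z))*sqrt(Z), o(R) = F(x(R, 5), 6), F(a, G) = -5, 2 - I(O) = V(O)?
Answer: 147569/1085 - 5*I*sqrt(35) ≈ 136.01 - 29.58*I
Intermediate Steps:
x(s, B) = 10
I(O) = 2 - O
o(R) = -5
U(Z) = -5*sqrt(Z)
((1094/1085 + U(-35)) - 1529) - 26*(-64) = ((1094/1085 - 5*I*sqrt(35)) - 1529) - 26*(-64) = ((1094*(1/1085) - 5*I*sqrt(35)) - 1529) + 1664 = ((1094/1085 - 5*I*sqrt(35)) - 1529) + 1664 = (-1657871/1085 - 5*I*sqrt(35)) + 1664 = 147569/1085 - 5*I*sqrt(35)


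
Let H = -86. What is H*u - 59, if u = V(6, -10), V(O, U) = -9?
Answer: 715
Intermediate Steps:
u = -9
H*u - 59 = -86*(-9) - 59 = 774 - 59 = 715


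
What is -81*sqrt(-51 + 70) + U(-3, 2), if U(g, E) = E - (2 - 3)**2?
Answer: 1 - 81*sqrt(19) ≈ -352.07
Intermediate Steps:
U(g, E) = -1 + E (U(g, E) = E - 1*(-1)**2 = E - 1*1 = E - 1 = -1 + E)
-81*sqrt(-51 + 70) + U(-3, 2) = -81*sqrt(-51 + 70) + (-1 + 2) = -81*sqrt(19) + 1 = 1 - 81*sqrt(19)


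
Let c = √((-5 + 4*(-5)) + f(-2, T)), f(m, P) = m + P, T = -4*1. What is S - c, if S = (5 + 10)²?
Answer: 225 - I*√31 ≈ 225.0 - 5.5678*I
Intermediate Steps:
T = -4
S = 225 (S = 15² = 225)
f(m, P) = P + m
c = I*√31 (c = √((-5 + 4*(-5)) + (-4 - 2)) = √((-5 - 20) - 6) = √(-25 - 6) = √(-31) = I*√31 ≈ 5.5678*I)
S - c = 225 - I*√31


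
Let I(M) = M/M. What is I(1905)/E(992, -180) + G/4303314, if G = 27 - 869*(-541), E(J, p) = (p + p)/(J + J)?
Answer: -58114714/10758285 ≈ -5.4019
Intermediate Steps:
I(M) = 1
E(J, p) = p/J (E(J, p) = (2*p)/((2*J)) = (2*p)*(1/(2*J)) = p/J)
G = 470156 (G = 27 + 470129 = 470156)
I(1905)/E(992, -180) + G/4303314 = 1/(-180/992) + 470156/4303314 = 1/(-180*1/992) + 470156*(1/4303314) = 1/(-45/248) + 235078/2151657 = 1*(-248/45) + 235078/2151657 = -248/45 + 235078/2151657 = -58114714/10758285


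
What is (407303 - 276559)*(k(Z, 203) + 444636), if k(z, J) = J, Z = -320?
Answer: 58160030216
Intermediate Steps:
(407303 - 276559)*(k(Z, 203) + 444636) = (407303 - 276559)*(203 + 444636) = 130744*444839 = 58160030216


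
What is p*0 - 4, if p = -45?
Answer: -4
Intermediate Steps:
p*0 - 4 = -45*0 - 4 = 0 - 4 = -4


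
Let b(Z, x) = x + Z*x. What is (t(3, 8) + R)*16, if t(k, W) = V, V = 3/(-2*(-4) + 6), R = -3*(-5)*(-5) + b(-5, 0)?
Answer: -8376/7 ≈ -1196.6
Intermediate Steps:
R = -75 (R = -3*(-5)*(-5) + 0*(1 - 5) = 15*(-5) + 0*(-4) = -75 + 0 = -75)
V = 3/14 (V = 3/(8 + 6) = 3/14 ≈ 0.21429)
t(k, W) = 3/14
(t(3, 8) + R)*16 = (3/14 - 75)*16 = -1047/14*16 = -8376/7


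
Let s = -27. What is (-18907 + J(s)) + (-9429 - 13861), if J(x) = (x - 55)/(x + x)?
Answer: -1139278/27 ≈ -42196.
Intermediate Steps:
J(x) = (-55 + x)/(2*x) (J(x) = (-55 + x)/((2*x)) = (-55 + x)*(1/(2*x)) = (-55 + x)/(2*x))
(-18907 + J(s)) + (-9429 - 13861) = (-18907 + (1/2)*(-55 - 27)/(-27)) + (-9429 - 13861) = (-18907 + (1/2)*(-1/27)*(-82)) - 23290 = (-18907 + 41/27) - 23290 = -510448/27 - 23290 = -1139278/27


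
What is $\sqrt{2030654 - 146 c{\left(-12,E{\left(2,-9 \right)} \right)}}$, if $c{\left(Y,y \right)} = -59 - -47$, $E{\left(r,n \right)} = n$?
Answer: $\sqrt{2032406} \approx 1425.6$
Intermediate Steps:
$c{\left(Y,y \right)} = -12$ ($c{\left(Y,y \right)} = -59 + 47 = -12$)
$\sqrt{2030654 - 146 c{\left(-12,E{\left(2,-9 \right)} \right)}} = \sqrt{2030654 - -1752} = \sqrt{2030654 + 1752} = \sqrt{2032406}$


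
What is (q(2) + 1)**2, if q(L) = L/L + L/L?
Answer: 9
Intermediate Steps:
q(L) = 2 (q(L) = 1 + 1 = 2)
(q(2) + 1)**2 = (2 + 1)**2 = 3**2 = 9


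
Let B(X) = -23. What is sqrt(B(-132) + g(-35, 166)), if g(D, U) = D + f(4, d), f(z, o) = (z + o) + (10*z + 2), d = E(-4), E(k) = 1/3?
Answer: I*sqrt(105)/3 ≈ 3.4156*I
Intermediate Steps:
E(k) = 1/3
d = 1/3 ≈ 0.33333
f(z, o) = 2 + o + 11*z (f(z, o) = (o + z) + (2 + 10*z) = 2 + o + 11*z)
g(D, U) = 139/3 + D (g(D, U) = D + (2 + 1/3 + 11*4) = D + (2 + 1/3 + 44) = D + 139/3 = 139/3 + D)
sqrt(B(-132) + g(-35, 166)) = sqrt(-23 + (139/3 - 35)) = sqrt(-23 + 34/3) = sqrt(-35/3) = I*sqrt(105)/3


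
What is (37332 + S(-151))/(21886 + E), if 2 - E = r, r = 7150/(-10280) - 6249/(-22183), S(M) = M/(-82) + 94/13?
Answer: 453865725312146/266044872891005 ≈ 1.7060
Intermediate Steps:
S(M) = 94/13 - M/82 (S(M) = M*(-1/82) + 94*(1/13) = -M/82 + 94/13 = 94/13 - M/82)
r = -9436873/22804124 (r = 7150*(-1/10280) - 6249*(-1/22183) = -715/1028 + 6249/22183 = -9436873/22804124 ≈ -0.41382)
E = 55045121/22804124 (E = 2 - 1*(-9436873/22804124) = 2 + 9436873/22804124 = 55045121/22804124 ≈ 2.4138)
(37332 + S(-151))/(21886 + E) = (37332 + (94/13 - 1/82*(-151)))/(21886 + 55045121/22804124) = (37332 + (94/13 + 151/82))/(499146102985/22804124) = (37332 + 9671/1066)*(22804124/499146102985) = (39805583/1066)*(22804124/499146102985) = 453865725312146/266044872891005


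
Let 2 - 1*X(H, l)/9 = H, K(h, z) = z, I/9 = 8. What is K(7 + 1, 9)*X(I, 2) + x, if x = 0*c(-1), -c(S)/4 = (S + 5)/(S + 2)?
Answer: -5670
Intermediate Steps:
I = 72 (I = 9*8 = 72)
c(S) = -4*(5 + S)/(2 + S) (c(S) = -4*(S + 5)/(S + 2) = -4*(5 + S)/(2 + S))
X(H, l) = 18 - 9*H
x = 0 (x = 0*(4*(-5 - 1*(-1))/(2 - 1)) = 0*(4*(-5 + 1)/1) = 0*(4*1*(-4)) = 0*(-16) = 0)
K(7 + 1, 9)*X(I, 2) + x = 9*(18 - 9*72) + 0 = 9*(18 - 648) + 0 = 9*(-630) + 0 = -5670 + 0 = -5670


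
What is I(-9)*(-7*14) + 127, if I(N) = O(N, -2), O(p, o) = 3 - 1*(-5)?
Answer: -657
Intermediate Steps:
O(p, o) = 8 (O(p, o) = 3 + 5 = 8)
I(N) = 8
I(-9)*(-7*14) + 127 = 8*(-7*14) + 127 = 8*(-98) + 127 = -784 + 127 = -657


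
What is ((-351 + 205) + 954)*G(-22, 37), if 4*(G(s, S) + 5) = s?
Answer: -8484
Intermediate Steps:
G(s, S) = -5 + s/4
((-351 + 205) + 954)*G(-22, 37) = ((-351 + 205) + 954)*(-5 + (¼)*(-22)) = (-146 + 954)*(-5 - 11/2) = 808*(-21/2) = -8484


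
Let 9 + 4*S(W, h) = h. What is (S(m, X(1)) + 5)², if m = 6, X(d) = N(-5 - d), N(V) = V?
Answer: 25/16 ≈ 1.5625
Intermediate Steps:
X(d) = -5 - d
S(W, h) = -9/4 + h/4
(S(m, X(1)) + 5)² = ((-9/4 + (-5 - 1*1)/4) + 5)² = ((-9/4 + (-5 - 1)/4) + 5)² = ((-9/4 + (¼)*(-6)) + 5)² = ((-9/4 - 3/2) + 5)² = (-15/4 + 5)² = (5/4)² = 25/16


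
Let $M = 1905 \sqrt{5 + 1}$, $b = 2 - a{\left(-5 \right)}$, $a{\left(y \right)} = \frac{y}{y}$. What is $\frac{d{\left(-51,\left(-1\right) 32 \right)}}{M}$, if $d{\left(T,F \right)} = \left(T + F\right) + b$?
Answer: $- \frac{41 \sqrt{6}}{5715} \approx -0.017573$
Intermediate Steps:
$a{\left(y \right)} = 1$
$b = 1$ ($b = 2 - 1 = 1$)
$d{\left(T,F \right)} = 1 + F + T$ ($d{\left(T,F \right)} = \left(T + F\right) + 1 = \left(F + T\right) + 1 = 1 + F + T$)
$M = 1905 \sqrt{6} \approx 4666.3$
$\frac{d{\left(-51,\left(-1\right) 32 \right)}}{M} = \frac{1 - 32 - 51}{1905 \sqrt{6}} = \left(1 - 32 - 51\right) \frac{\sqrt{6}}{11430} = - 82 \frac{\sqrt{6}}{11430} = - \frac{41 \sqrt{6}}{5715}$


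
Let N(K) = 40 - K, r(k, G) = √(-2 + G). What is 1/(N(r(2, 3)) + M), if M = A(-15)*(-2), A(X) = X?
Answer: 1/69 ≈ 0.014493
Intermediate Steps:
M = 30 (M = -15*(-2) = 30)
1/(N(r(2, 3)) + M) = 1/((40 - √(-2 + 3)) + 30) = 1/((40 - √1) + 30) = 1/((40 - 1*1) + 30) = 1/((40 - 1) + 30) = 1/(39 + 30) = 1/69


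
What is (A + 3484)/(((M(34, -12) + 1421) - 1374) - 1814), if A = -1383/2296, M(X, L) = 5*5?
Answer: -7997881/3999632 ≈ -1.9997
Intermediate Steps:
M(X, L) = 25
A = -1383/2296 (A = -1383*1/2296 = -1383/2296 ≈ -0.60235)
(A + 3484)/(((M(34, -12) + 1421) - 1374) - 1814) = (-1383/2296 + 3484)/(((25 + 1421) - 1374) - 1814) = 7997881/(2296*((1446 - 1374) - 1814)) = 7997881/(2296*(72 - 1814)) = (7997881/2296)/(-1742) = (7997881/2296)*(-1/1742) = -7997881/3999632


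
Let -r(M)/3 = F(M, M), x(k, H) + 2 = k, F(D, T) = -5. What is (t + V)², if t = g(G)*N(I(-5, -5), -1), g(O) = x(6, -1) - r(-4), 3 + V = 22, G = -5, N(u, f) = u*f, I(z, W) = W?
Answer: 1296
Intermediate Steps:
x(k, H) = -2 + k
r(M) = 15 (r(M) = -3*(-5) = 15)
N(u, f) = f*u
V = 19 (V = -3 + 22 = 19)
g(O) = -11 (g(O) = (-2 + 6) - 1*15 = 4 - 15 = -11)
t = -55 (t = -(-11)*(-5) = -11*5 = -55)
(t + V)² = (-55 + 19)² = (-36)² = 1296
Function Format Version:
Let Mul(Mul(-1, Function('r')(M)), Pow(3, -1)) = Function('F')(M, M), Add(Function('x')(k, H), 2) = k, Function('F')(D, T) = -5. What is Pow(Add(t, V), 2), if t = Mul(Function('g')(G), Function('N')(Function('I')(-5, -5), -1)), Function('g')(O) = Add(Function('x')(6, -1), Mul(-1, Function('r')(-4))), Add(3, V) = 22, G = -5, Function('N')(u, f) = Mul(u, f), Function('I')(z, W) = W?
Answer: 1296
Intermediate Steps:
Function('x')(k, H) = Add(-2, k)
Function('r')(M) = 15 (Function('r')(M) = Mul(-3, -5) = 15)
Function('N')(u, f) = Mul(f, u)
V = 19 (V = Add(-3, 22) = 19)
Function('g')(O) = -11 (Function('g')(O) = Add(Add(-2, 6), Mul(-1, 15)) = Add(4, -15) = -11)
t = -55 (t = Mul(-11, Mul(-1, -5)) = Mul(-11, 5) = -55)
Pow(Add(t, V), 2) = Pow(Add(-55, 19), 2) = Pow(-36, 2) = 1296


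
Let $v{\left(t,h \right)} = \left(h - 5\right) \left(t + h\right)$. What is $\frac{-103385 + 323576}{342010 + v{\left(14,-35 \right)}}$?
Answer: $\frac{220191}{342850} \approx 0.64224$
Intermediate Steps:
$v{\left(t,h \right)} = \left(-5 + h\right) \left(h + t\right)$
$\frac{-103385 + 323576}{342010 + v{\left(14,-35 \right)}} = \frac{-103385 + 323576}{342010 - \left(385 - 1225\right)} = \frac{220191}{342010 + \left(1225 + 175 - 70 - 490\right)} = \frac{220191}{342010 + 840} = \frac{220191}{342850}$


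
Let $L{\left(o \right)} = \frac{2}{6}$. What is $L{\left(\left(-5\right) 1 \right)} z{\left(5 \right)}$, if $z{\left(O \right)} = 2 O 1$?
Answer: $\frac{10}{3} \approx 3.3333$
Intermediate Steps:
$z{\left(O \right)} = 2 O$
$L{\left(o \right)} = \frac{1}{3}$ ($L{\left(o \right)} = 2 \cdot \frac{1}{6} = \frac{1}{3}$)
$L{\left(\left(-5\right) 1 \right)} z{\left(5 \right)} = \frac{2 \cdot 5}{3} = \frac{1}{3} \cdot 10 = \frac{10}{3}$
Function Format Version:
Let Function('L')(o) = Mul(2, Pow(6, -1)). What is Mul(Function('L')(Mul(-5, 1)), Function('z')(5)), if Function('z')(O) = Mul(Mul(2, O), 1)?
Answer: Rational(10, 3) ≈ 3.3333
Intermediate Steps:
Function('z')(O) = Mul(2, O)
Function('L')(o) = Rational(1, 3) (Function('L')(o) = Mul(2, Rational(1, 6)) = Rational(1, 3))
Mul(Function('L')(Mul(-5, 1)), Function('z')(5)) = Mul(Rational(1, 3), Mul(2, 5)) = Mul(Rational(1, 3), 10) = Rational(10, 3)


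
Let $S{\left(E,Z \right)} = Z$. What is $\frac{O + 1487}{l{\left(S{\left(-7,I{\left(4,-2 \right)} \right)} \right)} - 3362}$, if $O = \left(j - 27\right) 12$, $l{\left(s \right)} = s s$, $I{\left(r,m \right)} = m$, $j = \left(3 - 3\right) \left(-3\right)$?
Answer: $- \frac{1163}{3358} \approx -0.34634$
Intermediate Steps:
$j = 0$ ($j = 0 \left(-3\right) = 0$)
$l{\left(s \right)} = s^{2}$
$O = -324$ ($O = \left(0 - 27\right) 12 = \left(-27\right) 12 = -324$)
$\frac{O + 1487}{l{\left(S{\left(-7,I{\left(4,-2 \right)} \right)} \right)} - 3362} = \frac{-324 + 1487}{\left(-2\right)^{2} - 3362} = \frac{1163}{4 - 3362} = \frac{1163}{-3358} = 1163 \left(- \frac{1}{3358}\right) = - \frac{1163}{3358}$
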